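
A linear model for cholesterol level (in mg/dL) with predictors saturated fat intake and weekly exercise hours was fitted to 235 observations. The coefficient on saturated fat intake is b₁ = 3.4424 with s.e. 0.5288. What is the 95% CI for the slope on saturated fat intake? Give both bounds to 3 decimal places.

df = n − k − 1 = 235 − 2 − 1 = 232.
t* = t_{0.025, 232} = 1.970242.
Margin = t* × SE = 1.970242 × 0.5288 = 1.04186.
CI: 3.4424 ± 1.04186 → (2.401, 4.484).
With 95% confidence, each one-unit increase in saturated fat intake is associated with a change of between 2.401 and 4.484 mg/dL in cholesterol level, holding the other predictors fixed.

(2.401, 4.484)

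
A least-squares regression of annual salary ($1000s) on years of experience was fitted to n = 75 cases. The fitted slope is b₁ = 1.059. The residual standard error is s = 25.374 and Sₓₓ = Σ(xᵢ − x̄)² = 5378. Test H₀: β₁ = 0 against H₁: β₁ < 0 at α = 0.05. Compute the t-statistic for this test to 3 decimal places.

SE(b₁) = s/√Sₓₓ = 25.374/√5378 = 0.346002.
t = 1.059 / 0.346002 = 3.061.
df = n − 2 = 73.
One-sided p ≈ 0.9985, which is ≥ 0.05, so fail to reject H₀.
The data do not give significant evidence that the true slope on years of experience is negative.

t = 3.061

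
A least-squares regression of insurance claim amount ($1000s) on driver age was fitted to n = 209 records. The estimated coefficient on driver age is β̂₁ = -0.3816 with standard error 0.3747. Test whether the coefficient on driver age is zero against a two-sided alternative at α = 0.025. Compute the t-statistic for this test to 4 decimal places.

t = -1.0184

H₀: β₁ = 0 vs H₁: β₁ ≠ 0.
t = (β̂₁ − β₁⁰)/SE = -0.3816 / 0.3747 = -1.0184.
df = n − 2 = 209 − 2 = 207.
Two-sided p ≈ 0.3097, which is ≥ 0.025, so fail to reject H₀.
The data do not give significant evidence of an association between driver age and insurance claim amount.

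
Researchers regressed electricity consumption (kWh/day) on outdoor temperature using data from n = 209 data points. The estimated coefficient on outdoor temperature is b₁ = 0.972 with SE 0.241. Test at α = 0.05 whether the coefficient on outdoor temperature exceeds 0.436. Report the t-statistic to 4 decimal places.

t = 2.2241

H₀: β₁ = 0.436 vs H₁: β₁ > 0.436.
t = (b₁ − β₁⁰)/SE = (0.972 − 0.436) / 0.241 = 2.2241.
df = n − 2 = 209 − 2 = 207.
One-sided p ≈ 0.0136, which is < 0.05, so reject H₀.
There is evidence that the true slope on outdoor temperature exceeds 0.436 kWh/day per unit.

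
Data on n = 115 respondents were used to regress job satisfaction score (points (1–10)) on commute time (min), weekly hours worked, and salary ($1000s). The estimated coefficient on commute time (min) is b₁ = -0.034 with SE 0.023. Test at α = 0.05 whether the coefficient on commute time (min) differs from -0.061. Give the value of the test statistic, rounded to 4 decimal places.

t = 1.1739

H₀: β₁ = -0.061 vs H₁: β₁ ≠ -0.061.
t = (b₁ − β₁⁰)/SE = (-0.034 − (-0.061)) / 0.023 = 1.1739.
df = n − k − 1 = 115 − 3 − 1 = 111.
Two-sided p ≈ 0.2429, which is ≥ 0.05, so fail to reject H₀.
The data are consistent with a true slope of -0.061 points (1–10) per unit of commute time (min), holding the other predictors fixed.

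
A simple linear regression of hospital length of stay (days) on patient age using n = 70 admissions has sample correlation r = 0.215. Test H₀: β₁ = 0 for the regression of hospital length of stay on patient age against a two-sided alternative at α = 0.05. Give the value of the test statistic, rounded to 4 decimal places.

t = 1.8154

t = r·√(n − 2)/√(1 − r²) = 0.215·√68/√0.953775 = 1.8154.
df = n − 2 = 68.
Two-sided p ≈ 0.0739, which is ≥ 0.05, so fail to reject H₀.
The data do not give significant evidence of a linear association between patient age and hospital length of stay.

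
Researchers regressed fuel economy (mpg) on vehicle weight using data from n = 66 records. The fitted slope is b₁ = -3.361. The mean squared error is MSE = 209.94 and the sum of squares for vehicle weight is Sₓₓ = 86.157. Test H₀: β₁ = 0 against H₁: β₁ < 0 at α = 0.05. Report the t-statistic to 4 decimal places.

SE(b₁) = √(MSE/Sₓₓ) = √(209.94/86.157) = 1.561.
t = -3.361 / 1.561 = -2.1531.
df = n − 2 = 64.
One-sided p ≈ 0.0175, which is < 0.05, so reject H₀.
There is evidence that the true slope on vehicle weight is negative.

t = -2.1531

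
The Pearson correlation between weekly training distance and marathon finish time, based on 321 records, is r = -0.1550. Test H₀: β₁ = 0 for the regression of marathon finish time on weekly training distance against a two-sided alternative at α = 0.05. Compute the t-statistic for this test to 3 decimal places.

t = -2.802

t = r·√(n − 2)/√(1 − r²) = -0.1550·√319/√0.975975 = -2.802.
df = n − 2 = 319.
Two-sided p ≈ 0.0054, which is < 0.05, so reject H₀.
There is evidence of a linear association between weekly training distance and marathon finish time.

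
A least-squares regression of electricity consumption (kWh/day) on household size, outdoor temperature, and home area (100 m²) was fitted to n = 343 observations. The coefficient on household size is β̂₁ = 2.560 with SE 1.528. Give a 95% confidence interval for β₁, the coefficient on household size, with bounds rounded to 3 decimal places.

df = n − k − 1 = 343 − 3 − 1 = 339.
t* = t_{0.025, 339} = 1.966986.
Margin = t* × SE = 1.966986 × 1.528 = 3.00556.
CI: 2.560 ± 3.00556 → (-0.446, 5.566).
With 95% confidence, each one-unit increase in household size is associated with a change of between -0.446 and 5.566 kWh/day in electricity consumption, holding the other predictors fixed.

(-0.446, 5.566)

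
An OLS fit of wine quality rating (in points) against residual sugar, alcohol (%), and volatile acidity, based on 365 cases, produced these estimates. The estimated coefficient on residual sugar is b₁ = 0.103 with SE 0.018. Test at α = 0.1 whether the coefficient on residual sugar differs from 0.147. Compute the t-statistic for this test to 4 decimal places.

t = -2.4444

H₀: β₁ = 0.147 vs H₁: β₁ ≠ 0.147.
t = (b₁ − β₁⁰)/SE = (0.103 − 0.147) / 0.018 = -2.4444.
df = n − k − 1 = 365 − 3 − 1 = 361.
Two-sided p ≈ 0.0150, which is < 0.1, so reject H₀.
There is evidence that the true slope on residual sugar differs from 0.147 points per unit, holding the other predictors fixed.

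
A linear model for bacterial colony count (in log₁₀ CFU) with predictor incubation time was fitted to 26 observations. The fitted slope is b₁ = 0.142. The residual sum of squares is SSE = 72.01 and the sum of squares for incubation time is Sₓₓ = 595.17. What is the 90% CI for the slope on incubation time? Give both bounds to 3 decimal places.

MSE = SSE/(n − 2) = 72.01/24 = 3.00042.
SE(b₁) = √(MSE/Sₓₓ) = √(3.00042/595.17) = 0.0710019.
df = n − 2 = 24.
t* = t_{0.05, 24} = 1.710882.
Margin = t* × SE = 1.710882 × 0.0710019 = 0.12148.
CI: 0.142 ± 0.12148 → (0.021, 0.263).
With 90% confidence, each one-unit increase in incubation time is associated with a change of between 0.021 and 0.263 log₁₀ CFU in bacterial colony count.

(0.021, 0.263)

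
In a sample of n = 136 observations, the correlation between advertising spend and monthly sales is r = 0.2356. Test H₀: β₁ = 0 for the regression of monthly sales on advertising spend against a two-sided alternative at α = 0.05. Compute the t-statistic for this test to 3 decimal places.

t = r·√(n − 2)/√(1 − r²) = 0.2356·√134/√0.944493 = 2.806.
df = n − 2 = 134.
Two-sided p ≈ 0.0058, which is < 0.05, so reject H₀.
There is evidence of a linear association between advertising spend and monthly sales.

t = 2.806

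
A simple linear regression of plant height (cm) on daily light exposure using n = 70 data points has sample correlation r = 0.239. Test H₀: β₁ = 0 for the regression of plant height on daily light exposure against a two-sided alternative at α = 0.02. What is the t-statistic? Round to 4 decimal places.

t = r·√(n − 2)/√(1 − r²) = 0.239·√68/√0.942879 = 2.0297.
df = n − 2 = 68.
Two-sided p ≈ 0.0463, which is ≥ 0.02, so fail to reject H₀.
The data do not give significant evidence of a linear association between daily light exposure and plant height.

t = 2.0297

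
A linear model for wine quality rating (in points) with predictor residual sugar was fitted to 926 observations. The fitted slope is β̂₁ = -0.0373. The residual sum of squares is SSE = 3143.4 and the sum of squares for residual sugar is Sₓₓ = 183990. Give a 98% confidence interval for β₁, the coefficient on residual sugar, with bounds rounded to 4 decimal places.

MSE = SSE/(n − 2) = 3143.4/924 = 3.40195.
SE(β̂₁) = √(MSE/Sₓₓ) = √(3.40195/183990) = 0.00429998.
df = n − 2 = 924.
t* = t_{0.01, 924} = 2.33039.
Margin = t* × SE = 2.33039 × 0.00429998 = 0.010021.
CI: -0.0373 ± 0.010021 → (-0.0473, -0.0273).
With 98% confidence, each one-unit increase in residual sugar is associated with a change of between -0.0473 and -0.0273 points in wine quality rating.

(-0.0473, -0.0273)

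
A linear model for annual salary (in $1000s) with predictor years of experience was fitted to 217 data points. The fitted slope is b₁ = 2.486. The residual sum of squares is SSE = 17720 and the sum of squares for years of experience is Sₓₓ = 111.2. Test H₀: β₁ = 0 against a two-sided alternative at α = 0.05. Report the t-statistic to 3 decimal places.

t = 2.888

MSE = SSE/(n − 2) = 17720/215 = 82.4186.
SE(b₁) = √(MSE/Sₓₓ) = √(82.4186/111.2) = 0.860915.
t = 2.486 / 0.860915 = 2.888.
df = n − 2 = 215.
Two-sided p ≈ 0.0043, which is < 0.05, so reject H₀.
There is evidence that years of experience is associated with annual salary.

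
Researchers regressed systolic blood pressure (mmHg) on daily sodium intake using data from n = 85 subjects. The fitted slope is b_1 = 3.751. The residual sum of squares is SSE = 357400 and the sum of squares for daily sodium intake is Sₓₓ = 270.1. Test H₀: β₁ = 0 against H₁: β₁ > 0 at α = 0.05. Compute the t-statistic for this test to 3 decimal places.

t = 0.939

MSE = SSE/(n − 2) = 357400/83 = 4306.02.
SE(b_1) = √(MSE/Sₓₓ) = √(4306.02/270.1) = 3.99279.
t = 3.751 / 3.99279 = 0.939.
df = n − 2 = 83.
One-sided p ≈ 0.1751, which is ≥ 0.05, so fail to reject H₀.
The data do not give significant evidence that the true slope on daily sodium intake is positive.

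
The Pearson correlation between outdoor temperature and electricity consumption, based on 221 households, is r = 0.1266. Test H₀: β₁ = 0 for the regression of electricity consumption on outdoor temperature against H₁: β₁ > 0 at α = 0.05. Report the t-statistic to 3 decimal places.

t = 1.889

t = r·√(n − 2)/√(1 − r²) = 0.1266·√219/√0.983972 = 1.889.
df = n − 2 = 219.
One-sided p ≈ 0.0301, which is < 0.05, so reject H₀.
There is evidence of a linear association between outdoor temperature and electricity consumption.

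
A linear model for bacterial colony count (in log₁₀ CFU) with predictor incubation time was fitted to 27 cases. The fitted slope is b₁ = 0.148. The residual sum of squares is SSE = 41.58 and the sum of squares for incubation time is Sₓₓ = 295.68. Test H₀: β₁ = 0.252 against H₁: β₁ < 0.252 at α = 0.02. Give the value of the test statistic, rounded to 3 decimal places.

MSE = SSE/(n − 2) = 41.58/25 = 1.6632.
SE(b₁) = √(MSE/Sₓₓ) = √(1.6632/295.68) = 0.075.
t = (0.148 − 0.252) / 0.075 = -1.387.
df = n − 2 = 25.
One-sided p ≈ 0.0889, which is ≥ 0.02, so fail to reject H₀.
The data do not give significant evidence that the true slope on incubation time is below 0.252 log₁₀ CFU per unit.

t = -1.387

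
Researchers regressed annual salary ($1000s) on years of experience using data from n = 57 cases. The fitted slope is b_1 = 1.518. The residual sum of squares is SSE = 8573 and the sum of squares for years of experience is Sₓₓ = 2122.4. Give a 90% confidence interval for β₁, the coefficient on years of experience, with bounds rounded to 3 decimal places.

(1.065, 1.971)

MSE = SSE/(n − 2) = 8573/55 = 155.873.
SE(b_1) = √(MSE/Sₓₓ) = √(155.873/2122.4) = 0.271001.
df = n − 2 = 55.
t* = t_{0.05, 55} = 1.673034.
Margin = t* × SE = 1.673034 × 0.271001 = 0.45339.
CI: 1.518 ± 0.45339 → (1.065, 1.971).
With 90% confidence, each one-unit increase in years of experience is associated with a change of between 1.065 and 1.971 $1000s in annual salary.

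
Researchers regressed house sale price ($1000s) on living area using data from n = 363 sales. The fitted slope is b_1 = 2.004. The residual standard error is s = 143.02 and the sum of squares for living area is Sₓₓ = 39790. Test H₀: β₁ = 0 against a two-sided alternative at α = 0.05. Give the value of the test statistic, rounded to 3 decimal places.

SE(b_1) = s/√Sₓₓ = 143.02/√39790 = 0.716985.
t = 2.004 / 0.716985 = 2.795.
df = n − 2 = 361.
Two-sided p ≈ 0.0055, which is < 0.05, so reject H₀.
There is evidence that living area is associated with house sale price.

t = 2.795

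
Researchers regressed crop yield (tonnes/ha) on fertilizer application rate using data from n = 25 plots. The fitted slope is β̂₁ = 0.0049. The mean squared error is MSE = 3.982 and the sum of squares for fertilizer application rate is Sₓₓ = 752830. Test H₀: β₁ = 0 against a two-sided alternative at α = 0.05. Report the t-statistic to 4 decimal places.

t = 2.1306

SE(β̂₁) = √(MSE/Sₓₓ) = √(3.982/752830) = 0.00229986.
t = 0.0049 / 0.00229986 = 2.1306.
df = n − 2 = 23.
Two-sided p ≈ 0.0440, which is < 0.05, so reject H₀.
There is evidence that fertilizer application rate is associated with crop yield.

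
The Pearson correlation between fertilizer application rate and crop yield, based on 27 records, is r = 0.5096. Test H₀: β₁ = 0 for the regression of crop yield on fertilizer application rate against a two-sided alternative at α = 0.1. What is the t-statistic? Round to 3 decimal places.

t = 2.961

t = r·√(n − 2)/√(1 − r²) = 0.5096·√25/√0.740308 = 2.961.
df = n − 2 = 25.
Two-sided p ≈ 0.0066, which is < 0.1, so reject H₀.
There is evidence of a linear association between fertilizer application rate and crop yield.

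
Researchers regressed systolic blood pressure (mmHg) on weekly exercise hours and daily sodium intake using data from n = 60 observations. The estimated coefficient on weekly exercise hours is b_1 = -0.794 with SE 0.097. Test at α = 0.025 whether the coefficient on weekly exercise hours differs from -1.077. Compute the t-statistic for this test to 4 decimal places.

H₀: β₁ = -1.077 vs H₁: β₁ ≠ -1.077.
t = (b_1 − β₁⁰)/SE = (-0.794 − (-1.077)) / 0.097 = 2.9175.
df = n − k − 1 = 60 − 2 − 1 = 57.
Two-sided p ≈ 0.0050, which is < 0.025, so reject H₀.
There is evidence that the true slope on weekly exercise hours differs from -1.077 mmHg per unit, holding the other predictors fixed.

t = 2.9175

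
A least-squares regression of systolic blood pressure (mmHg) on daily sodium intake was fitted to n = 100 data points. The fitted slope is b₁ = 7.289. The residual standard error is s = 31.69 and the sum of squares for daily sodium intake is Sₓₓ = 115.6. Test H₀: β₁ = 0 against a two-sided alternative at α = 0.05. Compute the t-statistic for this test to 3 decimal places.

t = 2.473

SE(b₁) = s/√Sₓₓ = 31.69/√115.6 = 2.94743.
t = 7.289 / 2.94743 = 2.473.
df = n − 2 = 98.
Two-sided p ≈ 0.0151, which is < 0.05, so reject H₀.
There is evidence that daily sodium intake is associated with systolic blood pressure.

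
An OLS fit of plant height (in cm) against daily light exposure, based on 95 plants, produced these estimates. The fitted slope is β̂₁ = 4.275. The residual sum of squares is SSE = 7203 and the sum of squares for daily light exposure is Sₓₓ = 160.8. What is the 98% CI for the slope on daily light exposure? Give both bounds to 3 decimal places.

(2.632, 5.918)

MSE = SSE/(n − 2) = 7203/93 = 77.4516.
SE(β̂₁) = √(MSE/Sₓₓ) = √(77.4516/160.8) = 0.69402.
df = n − 2 = 93.
t* = t_{0.01, 93} = 2.367115.
Margin = t* × SE = 2.367115 × 0.69402 = 1.64283.
CI: 4.275 ± 1.64283 → (2.632, 5.918).
With 98% confidence, each one-unit increase in daily light exposure is associated with a change of between 2.632 and 5.918 cm in plant height.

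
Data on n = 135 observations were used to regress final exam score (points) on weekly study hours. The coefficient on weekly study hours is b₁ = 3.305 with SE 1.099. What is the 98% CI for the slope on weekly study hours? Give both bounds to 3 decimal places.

df = n − 2 = 135 − 2 = 133.
t* = t_{0.01, 133} = 2.354712.
Margin = t* × SE = 2.354712 × 1.099 = 2.58783.
CI: 3.305 ± 2.58783 → (0.717, 5.893).
With 98% confidence, each one-unit increase in weekly study hours is associated with a change of between 0.717 and 5.893 points in final exam score.

(0.717, 5.893)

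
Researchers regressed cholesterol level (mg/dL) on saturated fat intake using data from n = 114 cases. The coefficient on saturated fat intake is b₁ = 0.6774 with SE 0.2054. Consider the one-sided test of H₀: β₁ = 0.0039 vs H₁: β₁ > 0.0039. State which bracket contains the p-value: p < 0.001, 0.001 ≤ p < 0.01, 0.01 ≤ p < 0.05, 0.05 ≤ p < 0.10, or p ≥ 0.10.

t = (0.6774 − 0.0039) / 0.2054 = 3.279.
df = n − 2 = 114 − 2 = 112.
One-sided p = P(T_{112} > t) ≈ 0.0007.
So p < 0.001.

p < 0.001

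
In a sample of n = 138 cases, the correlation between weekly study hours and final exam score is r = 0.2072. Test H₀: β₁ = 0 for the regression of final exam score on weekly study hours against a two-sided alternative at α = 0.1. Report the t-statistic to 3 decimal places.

t = 2.470

t = r·√(n − 2)/√(1 − r²) = 0.2072·√136/√0.957068 = 2.470.
df = n − 2 = 136.
Two-sided p ≈ 0.0148, which is < 0.1, so reject H₀.
There is evidence of a linear association between weekly study hours and final exam score.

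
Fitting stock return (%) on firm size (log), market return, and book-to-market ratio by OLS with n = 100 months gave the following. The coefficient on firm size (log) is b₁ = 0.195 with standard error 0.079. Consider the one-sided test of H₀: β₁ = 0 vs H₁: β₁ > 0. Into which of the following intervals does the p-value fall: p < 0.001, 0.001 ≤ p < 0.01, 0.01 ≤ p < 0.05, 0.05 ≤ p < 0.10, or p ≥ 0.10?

t = 0.195 / 0.079 = 2.468.
df = n − k − 1 = 100 − 3 − 1 = 96.
One-sided p = P(T_{96} > t) ≈ 0.0077.
So 0.001 ≤ p < 0.01.

0.001 ≤ p < 0.01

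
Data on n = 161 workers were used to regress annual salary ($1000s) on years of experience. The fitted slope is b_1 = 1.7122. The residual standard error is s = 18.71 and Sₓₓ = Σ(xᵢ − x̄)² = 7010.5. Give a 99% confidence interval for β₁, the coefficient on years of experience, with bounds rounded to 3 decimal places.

SE(b_1) = s/√Sₓₓ = 18.71/√7010.5 = 0.22346.
df = n − 2 = 159.
t* = t_{0.005, 159} = 2.607103.
Margin = t* × SE = 2.607103 × 0.22346 = 0.58258.
CI: 1.7122 ± 0.58258 → (1.130, 2.295).
With 99% confidence, each one-unit increase in years of experience is associated with a change of between 1.130 and 2.295 $1000s in annual salary.

(1.130, 2.295)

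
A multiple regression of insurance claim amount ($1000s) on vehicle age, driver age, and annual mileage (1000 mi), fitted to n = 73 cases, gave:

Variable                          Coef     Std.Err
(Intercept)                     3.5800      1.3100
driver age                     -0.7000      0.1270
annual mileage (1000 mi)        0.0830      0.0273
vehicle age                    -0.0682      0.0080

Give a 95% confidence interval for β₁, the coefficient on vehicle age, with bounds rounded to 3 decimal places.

Read off: b = -0.0682, SE = 0.0080 for vehicle age.
df = n − k − 1 = 73 − 3 − 1 = 69.
t* = t_{0.025, 69} = 1.994945.
Margin = t* × SE = 1.994945 × 0.0080 = 0.01596.
CI: -0.0682 ± 0.01596 → (-0.084, -0.052).

(-0.084, -0.052)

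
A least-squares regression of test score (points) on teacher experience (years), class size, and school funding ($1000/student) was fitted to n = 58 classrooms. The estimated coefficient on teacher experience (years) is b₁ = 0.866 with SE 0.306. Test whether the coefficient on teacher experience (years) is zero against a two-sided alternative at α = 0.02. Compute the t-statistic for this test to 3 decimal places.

t = 2.830

H₀: β₁ = 0 vs H₁: β₁ ≠ 0.
t = (b₁ − β₁⁰)/SE = 0.866 / 0.306 = 2.830.
df = n − k − 1 = 58 − 3 − 1 = 54.
Two-sided p ≈ 0.0065, which is < 0.02, so reject H₀.
There is evidence that teacher experience (years) is associated with test score, holding the other predictors fixed.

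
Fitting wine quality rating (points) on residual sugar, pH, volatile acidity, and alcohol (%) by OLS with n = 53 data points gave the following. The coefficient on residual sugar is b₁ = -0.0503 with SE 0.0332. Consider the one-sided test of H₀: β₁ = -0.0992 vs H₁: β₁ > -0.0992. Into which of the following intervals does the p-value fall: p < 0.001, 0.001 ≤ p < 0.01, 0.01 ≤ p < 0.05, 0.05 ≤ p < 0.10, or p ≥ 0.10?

0.05 ≤ p < 0.10

t = (-0.0503 − (-0.0992)) / 0.0332 = 1.473.
df = n − k − 1 = 53 − 4 − 1 = 48.
One-sided p = P(T_{48} > t) ≈ 0.0737.
So 0.05 ≤ p < 0.10.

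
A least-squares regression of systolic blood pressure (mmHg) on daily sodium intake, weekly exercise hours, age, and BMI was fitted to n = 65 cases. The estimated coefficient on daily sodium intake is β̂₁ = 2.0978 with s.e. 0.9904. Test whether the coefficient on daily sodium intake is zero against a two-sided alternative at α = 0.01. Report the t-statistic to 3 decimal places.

t = 2.118

H₀: β₁ = 0 vs H₁: β₁ ≠ 0.
t = (β̂₁ − β₁⁰)/SE = 2.0978 / 0.9904 = 2.118.
df = n − k − 1 = 65 − 4 − 1 = 60.
Two-sided p ≈ 0.0383, which is ≥ 0.01, so fail to reject H₀.
The data do not give significant evidence of an association between daily sodium intake and systolic blood pressure, after adjusting for the other predictors.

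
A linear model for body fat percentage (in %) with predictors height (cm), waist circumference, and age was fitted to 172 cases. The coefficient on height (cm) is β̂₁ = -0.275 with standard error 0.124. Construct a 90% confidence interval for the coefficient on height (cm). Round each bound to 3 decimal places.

df = n − k − 1 = 172 − 3 − 1 = 168.
t* = t_{0.05, 168} = 1.653974.
Margin = t* × SE = 1.653974 × 0.124 = 0.20509.
CI: -0.275 ± 0.20509 → (-0.480, -0.070).
With 90% confidence, each one-unit increase in height (cm) is associated with a change of between -0.480 and -0.070 % in body fat percentage, holding the other predictors fixed.

(-0.480, -0.070)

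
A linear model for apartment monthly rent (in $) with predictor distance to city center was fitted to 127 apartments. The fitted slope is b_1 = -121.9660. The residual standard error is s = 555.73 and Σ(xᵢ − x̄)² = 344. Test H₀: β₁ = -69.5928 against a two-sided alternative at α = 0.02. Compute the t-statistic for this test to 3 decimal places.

t = -1.748

SE(b_1) = s/√Sₓₓ = 555.73/√344 = 29.963.
t = (-121.9660 − (-69.5928)) / 29.963 = -1.748.
df = n − 2 = 125.
Two-sided p ≈ 0.0829, which is ≥ 0.02, so fail to reject H₀.
The data are consistent with a true slope of -69.5928 $ per unit of distance to city center.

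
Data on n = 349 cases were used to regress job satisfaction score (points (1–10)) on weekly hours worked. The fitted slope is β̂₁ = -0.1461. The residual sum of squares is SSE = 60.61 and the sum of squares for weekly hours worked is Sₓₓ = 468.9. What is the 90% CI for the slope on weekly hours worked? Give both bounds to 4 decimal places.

MSE = SSE/(n − 2) = 60.61/347 = 0.174669.
SE(β̂₁) = √(MSE/Sₓₓ) = √(0.174669/468.9) = 0.0193004.
df = n − 2 = 347.
t* = t_{0.05, 347} = 1.649257.
Margin = t* × SE = 1.649257 × 0.0193004 = 0.031831.
CI: -0.1461 ± 0.031831 → (-0.1779, -0.1143).
With 90% confidence, each one-unit increase in weekly hours worked is associated with a change of between -0.1779 and -0.1143 points (1–10) in job satisfaction score.

(-0.1779, -0.1143)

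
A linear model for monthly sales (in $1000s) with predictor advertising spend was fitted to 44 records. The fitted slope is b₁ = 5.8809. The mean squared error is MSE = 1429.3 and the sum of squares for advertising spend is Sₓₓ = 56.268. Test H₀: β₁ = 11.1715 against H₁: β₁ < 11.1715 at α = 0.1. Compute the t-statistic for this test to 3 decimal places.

t = -1.050

SE(b₁) = √(MSE/Sₓₓ) = √(1429.3/56.268) = 5.04.
t = (5.8809 − 11.1715) / 5.04 = -1.050.
df = n − 2 = 42.
One-sided p ≈ 0.1499, which is ≥ 0.1, so fail to reject H₀.
The data do not give significant evidence that the true slope on advertising spend is below 11.1715 $1000s per unit.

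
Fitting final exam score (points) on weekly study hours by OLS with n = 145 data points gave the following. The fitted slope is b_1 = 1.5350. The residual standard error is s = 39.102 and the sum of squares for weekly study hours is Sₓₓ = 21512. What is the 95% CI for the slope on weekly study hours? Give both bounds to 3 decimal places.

SE(b_1) = s/√Sₓₓ = 39.102/√21512 = 0.266599.
df = n − 2 = 143.
t* = t_{0.025, 143} = 1.976692.
Margin = t* × SE = 1.976692 × 0.266599 = 0.52698.
CI: 1.5350 ± 0.52698 → (1.008, 2.062).
With 95% confidence, each one-unit increase in weekly study hours is associated with a change of between 1.008 and 2.062 points in final exam score.

(1.008, 2.062)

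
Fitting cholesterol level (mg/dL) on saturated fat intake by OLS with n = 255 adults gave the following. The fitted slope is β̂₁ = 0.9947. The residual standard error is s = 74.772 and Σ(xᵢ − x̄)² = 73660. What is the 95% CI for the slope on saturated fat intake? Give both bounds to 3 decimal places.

SE(β̂₁) = s/√Sₓₓ = 74.772/√73660 = 0.275501.
df = n − 2 = 253.
t* = t_{0.025, 253} = 1.969385.
Margin = t* × SE = 1.969385 × 0.275501 = 0.54257.
CI: 0.9947 ± 0.54257 → (0.452, 1.537).
With 95% confidence, each one-unit increase in saturated fat intake is associated with a change of between 0.452 and 1.537 mg/dL in cholesterol level.

(0.452, 1.537)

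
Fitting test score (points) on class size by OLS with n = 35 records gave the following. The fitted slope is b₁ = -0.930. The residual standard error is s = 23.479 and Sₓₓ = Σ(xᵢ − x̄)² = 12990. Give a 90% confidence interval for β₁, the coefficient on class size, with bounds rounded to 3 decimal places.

SE(b₁) = s/√Sₓₓ = 23.479/√12990 = 0.206004.
df = n − 2 = 33.
t* = t_{0.05, 33} = 1.69236.
Margin = t* × SE = 1.69236 × 0.206004 = 0.34863.
CI: -0.930 ± 0.34863 → (-1.279, -0.581).
With 90% confidence, each one-unit increase in class size is associated with a change of between -1.279 and -0.581 points in test score.

(-1.279, -0.581)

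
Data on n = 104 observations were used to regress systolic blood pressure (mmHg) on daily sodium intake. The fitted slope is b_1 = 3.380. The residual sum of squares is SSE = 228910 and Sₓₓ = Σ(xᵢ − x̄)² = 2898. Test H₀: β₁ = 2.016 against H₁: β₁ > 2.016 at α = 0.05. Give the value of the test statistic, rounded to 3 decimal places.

MSE = SSE/(n − 2) = 228910/102 = 2244.22.
SE(b_1) = √(MSE/Sₓₓ) = √(2244.22/2898) = 0.880001.
t = (3.380 − 2.016) / 0.880001 = 1.550.
df = n − 2 = 102.
One-sided p ≈ 0.0621, which is ≥ 0.05, so fail to reject H₀.
The data do not give significant evidence that the true slope on daily sodium intake exceeds 2.016 mmHg per unit.

t = 1.550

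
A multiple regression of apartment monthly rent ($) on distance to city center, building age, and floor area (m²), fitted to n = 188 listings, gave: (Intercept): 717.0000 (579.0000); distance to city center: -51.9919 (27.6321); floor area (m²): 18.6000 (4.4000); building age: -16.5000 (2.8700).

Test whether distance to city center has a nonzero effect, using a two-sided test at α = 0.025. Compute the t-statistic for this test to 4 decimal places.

Read off: b = -51.9919, SE = 27.6321 for distance to city center.
H₀: β₁ = 0 vs H₁: β₁ ≠ 0.
t = -51.9919 / 27.6321 = -1.8816.
df = n − k − 1 = 188 − 3 − 1 = 184.
Two-sided p ≈ 0.0615, which is ≥ 0.025, so fail to reject H₀.
The data do not give significant evidence of an association between distance to city center and apartment monthly rent, after adjusting for the other predictors.

t = -1.8816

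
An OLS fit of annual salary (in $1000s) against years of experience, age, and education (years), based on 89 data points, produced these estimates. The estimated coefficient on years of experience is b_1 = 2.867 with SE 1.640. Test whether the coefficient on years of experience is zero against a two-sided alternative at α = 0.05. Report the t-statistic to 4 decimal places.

t = 1.7482

H₀: β₁ = 0 vs H₁: β₁ ≠ 0.
t = (b_1 − β₁⁰)/SE = 2.867 / 1.640 = 1.7482.
df = n − k − 1 = 89 − 3 − 1 = 85.
Two-sided p ≈ 0.0840, which is ≥ 0.05, so fail to reject H₀.
The data do not give significant evidence of an association between years of experience and annual salary, after adjusting for the other predictors.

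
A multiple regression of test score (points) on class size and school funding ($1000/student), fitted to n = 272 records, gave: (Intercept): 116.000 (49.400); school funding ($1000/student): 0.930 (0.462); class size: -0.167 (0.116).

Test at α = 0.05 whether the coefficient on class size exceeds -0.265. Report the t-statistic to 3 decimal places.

t = 0.845

Read off: b = -0.167, SE = 0.116 for class size.
H₀: β₁ = -0.265 vs H₁: β₁ > -0.265.
t = (-0.167 − (-0.265)) / 0.116 = 0.845.
df = n − k − 1 = 272 − 2 − 1 = 269.
One-sided p ≈ 0.1995, which is ≥ 0.05, so fail to reject H₀.
The data do not give significant evidence that the true slope on class size exceeds -0.265 points per unit, holding the other predictors fixed.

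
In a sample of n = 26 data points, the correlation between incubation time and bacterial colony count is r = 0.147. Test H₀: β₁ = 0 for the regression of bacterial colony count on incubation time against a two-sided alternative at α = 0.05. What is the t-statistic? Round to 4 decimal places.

t = r·√(n − 2)/√(1 − r²) = 0.147·√24/√0.978391 = 0.7281.
df = n − 2 = 24.
Two-sided p ≈ 0.4736, which is ≥ 0.05, so fail to reject H₀.
The data do not give significant evidence of a linear association between incubation time and bacterial colony count.

t = 0.7281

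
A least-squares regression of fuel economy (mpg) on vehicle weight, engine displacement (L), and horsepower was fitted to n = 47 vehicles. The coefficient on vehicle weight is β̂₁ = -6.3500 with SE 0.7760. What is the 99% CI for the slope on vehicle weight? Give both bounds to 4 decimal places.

df = n − k − 1 = 47 − 3 − 1 = 43.
t* = t_{0.005, 43} = 2.695102.
Margin = t* × SE = 2.695102 × 0.7760 = 2.091399.
CI: -6.3500 ± 2.091399 → (-8.4414, -4.2586).
With 99% confidence, each one-unit increase in vehicle weight is associated with a change of between -8.4414 and -4.2586 mpg in fuel economy, holding the other predictors fixed.

(-8.4414, -4.2586)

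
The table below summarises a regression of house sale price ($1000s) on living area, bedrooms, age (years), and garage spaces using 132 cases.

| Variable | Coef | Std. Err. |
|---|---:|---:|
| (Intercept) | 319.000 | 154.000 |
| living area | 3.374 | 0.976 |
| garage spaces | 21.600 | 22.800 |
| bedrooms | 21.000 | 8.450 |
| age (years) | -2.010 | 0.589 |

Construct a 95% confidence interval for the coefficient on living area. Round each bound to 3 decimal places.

Read off: b = 3.374, SE = 0.976 for living area.
df = n − k − 1 = 132 − 4 − 1 = 127.
t* = t_{0.025, 127} = 1.97882.
Margin = t* × SE = 1.97882 × 0.976 = 1.93133.
CI: 3.374 ± 1.93133 → (1.443, 5.305).

(1.443, 5.305)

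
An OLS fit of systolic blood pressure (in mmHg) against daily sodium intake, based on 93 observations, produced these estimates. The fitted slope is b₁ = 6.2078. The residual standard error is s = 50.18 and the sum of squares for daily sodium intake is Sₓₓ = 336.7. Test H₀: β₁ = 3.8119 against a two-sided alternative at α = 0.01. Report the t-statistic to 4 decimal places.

t = 0.8761

SE(b₁) = s/√Sₓₓ = 50.18/√336.7 = 2.7347.
t = (6.2078 − 3.8119) / 2.7347 = 0.8761.
df = n − 2 = 91.
Two-sided p ≈ 0.3833, which is ≥ 0.01, so fail to reject H₀.
The data are consistent with a true slope of 3.8119 mmHg per unit of daily sodium intake.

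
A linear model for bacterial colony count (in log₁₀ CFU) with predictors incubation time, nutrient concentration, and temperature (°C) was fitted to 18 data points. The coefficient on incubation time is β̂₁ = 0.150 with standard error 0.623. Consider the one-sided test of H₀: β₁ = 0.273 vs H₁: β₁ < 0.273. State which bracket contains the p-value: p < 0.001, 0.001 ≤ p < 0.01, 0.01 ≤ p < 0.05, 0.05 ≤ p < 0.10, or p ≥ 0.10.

p ≥ 0.10

t = (0.150 − 0.273) / 0.623 = -0.197.
df = n − k − 1 = 18 − 3 − 1 = 14.
One-sided p = P(T_{14} < t) ≈ 0.4232.
So p ≥ 0.10.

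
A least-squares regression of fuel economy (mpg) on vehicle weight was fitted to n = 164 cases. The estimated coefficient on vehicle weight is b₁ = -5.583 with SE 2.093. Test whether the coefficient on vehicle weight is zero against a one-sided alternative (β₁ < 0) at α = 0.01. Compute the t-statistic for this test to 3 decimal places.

H₀: β₁ = 0 vs H₁: β₁ < 0.
t = (b₁ − β₁⁰)/SE = -5.583 / 2.093 = -2.667.
df = n − 2 = 164 − 2 = 162.
One-sided p ≈ 0.0042, which is < 0.01, so reject H₀.
There is evidence that the true slope on vehicle weight is negative.

t = -2.667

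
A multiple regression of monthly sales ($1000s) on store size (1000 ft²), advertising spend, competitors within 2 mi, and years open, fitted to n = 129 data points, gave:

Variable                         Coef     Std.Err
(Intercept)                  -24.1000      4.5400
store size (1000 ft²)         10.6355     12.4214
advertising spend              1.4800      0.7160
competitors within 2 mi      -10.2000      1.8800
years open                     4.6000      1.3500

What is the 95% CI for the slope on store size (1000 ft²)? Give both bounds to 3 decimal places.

(-13.950, 35.221)

Read off: b = 10.6355, SE = 12.4214 for store size (1000 ft²).
df = n − k − 1 = 129 − 4 − 1 = 124.
t* = t_{0.025, 124} = 1.97928.
Margin = t* × SE = 1.97928 × 12.4214 = 24.58543.
CI: 10.6355 ± 24.58543 → (-13.950, 35.221).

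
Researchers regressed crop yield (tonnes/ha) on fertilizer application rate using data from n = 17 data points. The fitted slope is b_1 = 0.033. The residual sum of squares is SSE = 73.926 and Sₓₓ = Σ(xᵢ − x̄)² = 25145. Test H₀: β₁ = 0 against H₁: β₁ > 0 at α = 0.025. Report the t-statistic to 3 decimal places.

t = 2.357

MSE = SSE/(n − 2) = 73.926/15 = 4.9284.
SE(b_1) = √(MSE/Sₓₓ) = √(4.9284/25145) = 0.014.
t = 0.033 / 0.014 = 2.357.
df = n − 2 = 15.
One-sided p ≈ 0.0162, which is < 0.025, so reject H₀.
There is evidence that the true slope on fertilizer application rate is positive.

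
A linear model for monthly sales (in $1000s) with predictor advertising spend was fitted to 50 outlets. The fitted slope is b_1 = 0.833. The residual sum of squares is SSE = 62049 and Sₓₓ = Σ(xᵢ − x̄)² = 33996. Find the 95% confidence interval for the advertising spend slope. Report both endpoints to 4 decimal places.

(0.4409, 1.2251)

MSE = SSE/(n − 2) = 62049/48 = 1292.69.
SE(b_1) = √(MSE/Sₓₓ) = √(1292.69/33996) = 0.194999.
df = n − 2 = 48.
t* = t_{0.025, 48} = 2.010635.
Margin = t* × SE = 2.010635 × 0.194999 = 0.392072.
CI: 0.833 ± 0.392072 → (0.4409, 1.2251).
With 95% confidence, each one-unit increase in advertising spend is associated with a change of between 0.4409 and 1.2251 $1000s in monthly sales.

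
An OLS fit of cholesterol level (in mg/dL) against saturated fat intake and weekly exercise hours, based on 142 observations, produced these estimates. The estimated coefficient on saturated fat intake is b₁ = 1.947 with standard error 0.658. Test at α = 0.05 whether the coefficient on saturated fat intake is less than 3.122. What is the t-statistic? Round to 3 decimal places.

t = -1.786

H₀: β₁ = 3.122 vs H₁: β₁ < 3.122.
t = (b₁ − β₁⁰)/SE = (1.947 − 3.122) / 0.658 = -1.786.
df = n − k − 1 = 142 − 2 − 1 = 139.
One-sided p ≈ 0.0382, which is < 0.05, so reject H₀.
There is evidence that the true slope on saturated fat intake is below 3.122 mg/dL per unit, holding the other predictors fixed.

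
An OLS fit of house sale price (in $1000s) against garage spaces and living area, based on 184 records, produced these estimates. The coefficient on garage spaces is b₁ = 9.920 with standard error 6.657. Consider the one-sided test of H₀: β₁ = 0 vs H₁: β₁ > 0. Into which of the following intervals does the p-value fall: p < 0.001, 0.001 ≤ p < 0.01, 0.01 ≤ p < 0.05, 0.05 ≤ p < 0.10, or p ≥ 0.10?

t = 9.920 / 6.657 = 1.490.
df = n − k − 1 = 184 − 2 − 1 = 181.
One-sided p = P(T_{181} > t) ≈ 0.0690.
So 0.05 ≤ p < 0.10.

0.05 ≤ p < 0.10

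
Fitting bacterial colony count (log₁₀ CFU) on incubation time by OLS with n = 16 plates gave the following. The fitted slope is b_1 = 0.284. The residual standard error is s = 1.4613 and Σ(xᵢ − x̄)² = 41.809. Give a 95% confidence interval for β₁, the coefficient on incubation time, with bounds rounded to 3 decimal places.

(-0.201, 0.769)

SE(b_1) = s/√Sₓₓ = 1.4613/√41.809 = 0.225998.
df = n − 2 = 14.
t* = t_{0.025, 14} = 2.144787.
Margin = t* × SE = 2.144787 × 0.225998 = 0.48472.
CI: 0.284 ± 0.48472 → (-0.201, 0.769).
With 95% confidence, each one-unit increase in incubation time is associated with a change of between -0.201 and 0.769 log₁₀ CFU in bacterial colony count.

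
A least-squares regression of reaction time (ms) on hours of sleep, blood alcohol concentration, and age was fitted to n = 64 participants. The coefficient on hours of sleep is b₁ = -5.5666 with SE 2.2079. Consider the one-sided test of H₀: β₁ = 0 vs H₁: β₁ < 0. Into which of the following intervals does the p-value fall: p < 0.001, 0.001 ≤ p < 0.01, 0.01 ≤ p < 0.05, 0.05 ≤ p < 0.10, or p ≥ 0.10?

0.001 ≤ p < 0.01

t = -5.5666 / 2.2079 = -2.521.
df = n − k − 1 = 64 − 3 − 1 = 60.
One-sided p = P(T_{60} < t) ≈ 0.0072.
So 0.001 ≤ p < 0.01.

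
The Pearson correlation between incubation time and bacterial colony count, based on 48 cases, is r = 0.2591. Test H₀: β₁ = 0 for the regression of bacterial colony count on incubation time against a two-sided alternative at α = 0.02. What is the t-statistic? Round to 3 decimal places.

t = 1.819

t = r·√(n − 2)/√(1 − r²) = 0.2591·√46/√0.932867 = 1.819.
df = n − 2 = 46.
Two-sided p ≈ 0.0754, which is ≥ 0.02, so fail to reject H₀.
The data do not give significant evidence of a linear association between incubation time and bacterial colony count.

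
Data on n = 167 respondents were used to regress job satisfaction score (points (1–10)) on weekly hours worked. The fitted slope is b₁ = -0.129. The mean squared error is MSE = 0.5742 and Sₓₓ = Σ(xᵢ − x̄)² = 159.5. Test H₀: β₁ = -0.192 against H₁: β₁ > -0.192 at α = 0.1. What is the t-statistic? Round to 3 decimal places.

t = 1.050

SE(b₁) = √(MSE/Sₓₓ) = √(0.5742/159.5) = 0.06.
t = (-0.129 − (-0.192)) / 0.06 = 1.050.
df = n − 2 = 165.
One-sided p ≈ 0.1476, which is ≥ 0.1, so fail to reject H₀.
The data do not give significant evidence that the true slope on weekly hours worked exceeds -0.192 points (1–10) per unit.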